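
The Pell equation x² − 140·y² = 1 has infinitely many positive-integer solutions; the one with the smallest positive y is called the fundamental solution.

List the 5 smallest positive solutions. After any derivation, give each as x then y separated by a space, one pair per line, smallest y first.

71 6
10081 852
1431431 120978
203253121 17178024
28860511751 2439158430

√140 = [11; 1,4,1,22, …], period ℓ=4 (even) → k=3
i=0: a=11 ⇒ p=11, q=1
i=1: a=1 ⇒ p=12, q=1
i=2: a=4 ⇒ p=59, q=5
i=3: a=1 ⇒ p=71, q=6
(x₁, y₁) = (71, 6);  71² − 140·6² = 1 ✓
k=2:  x_2 = 71·71+140·6·6 = 10081,  y_2 = 71·6+6·71 = 852
k=3:  x_3 = 71·10081+140·6·852 = 1431431,  y_3 = 71·852+6·10081 = 120978
k=4:  x_4 = 71·1431431+140·6·120978 = 203253121,  y_4 = 71·120978+6·1431431 = 17178024
k=5:  x_5 = 71·203253121+140·6·17178024 = 28860511751,  y_5 = 71·17178024+6·203253121 = 2439158430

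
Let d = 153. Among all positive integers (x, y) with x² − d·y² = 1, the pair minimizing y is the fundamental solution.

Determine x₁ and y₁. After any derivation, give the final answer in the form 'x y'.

2177 176

d=153: √d = [12; 2,1,2,2,2,1,2,24] (ℓ=8, even), read p_7/q_7
a_0=12:  p_0=12·1+0=12,  q_0=12·0+1=1
a_1=2:  p_1=2·12+1=25,  q_1=2·1+0=2
…
a_4=2:  p_4=2·99+37=235,  q_4=2·8+3=19
…
a_6=1:  p_6=1·569+235=804,  q_6=1·46+19=65
a_7=2:  p_7=2·804+569=2177,  q_7=2·65+46=176
(x₁, y₁) = (2177, 176);  2177² − 153·176² = 1 ✓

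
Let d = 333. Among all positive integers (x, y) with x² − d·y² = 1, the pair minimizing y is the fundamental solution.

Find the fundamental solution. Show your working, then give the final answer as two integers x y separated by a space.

√333 → a₀=18, period (4,36); ℓ=2 even so k=1
k=0  a_k=18  p_k/q_k = 18/1
k=1  a_k=4  p_k/q_k = 73/4
(x₁, y₁) = (73, 4);  73² − 333·4² = 1 ✓

73 4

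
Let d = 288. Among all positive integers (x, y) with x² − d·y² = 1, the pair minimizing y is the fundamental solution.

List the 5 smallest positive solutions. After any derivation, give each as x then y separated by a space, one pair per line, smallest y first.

17 1
577 34
19601 1155
665857 39236
22619537 1332869

√288 = [16; 1,32, …], period ℓ=2 (even) → k=1
a_0=16:  p_0=16·1+0=16,  q_0=16·0+1=1
a_1=1:  p_1=1·16+1=17,  q_1=1·1+0=1
fundamental: x₁=17, y₁=1  (since 289 − 288·1 = 1)
(x_2, y_2) = (17·17 + 288·1·1, 17·1 + 1·17) = (577, 34)
(x_3, y_3) = (17·577 + 288·1·34, 17·34 + 1·577) = (19601, 1155)
(x_4, y_4) = (17·19601 + 288·1·1155, 17·1155 + 1·19601) = (665857, 39236)
(x_5, y_5) = (17·665857 + 288·1·39236, 17·39236 + 1·665857) = (22619537, 1332869)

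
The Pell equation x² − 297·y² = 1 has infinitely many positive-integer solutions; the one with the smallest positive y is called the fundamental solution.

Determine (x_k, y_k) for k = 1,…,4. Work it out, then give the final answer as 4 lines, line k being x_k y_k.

√297 → a₀=17, period (4,3,1,1,2,1,1,3,4,34); ℓ=10 even so k=9
i=0: a=17 ⇒ p=17, q=1
i=1: a=4 ⇒ p=69, q=4
i=2: a=3 ⇒ p=224, q=13
…
i=5: a=2 ⇒ p=1327, q=77
…
i=8: a=3 ⇒ p=11357, q=659
i=9: a=4 ⇒ p=48599, q=2820
fundamental: x₁=48599, y₁=2820  (since 2361862801 − 297·7952400 = 1)
k=2:  x_2 = 48599·48599+297·2820·2820 = 4723725601,  y_2 = 48599·2820+2820·48599 = 274098360
k=3:  x_3 = 48599·4723725601+297·2820·274098360 = 459136680917399,  y_3 = 48599·274098360+2820·4723725601 = 26641812392460
k=4:  x_4 = 48599·459136680917399+297·2820·26641812392460 = 44627167107085622401,  y_4 = 48599·26641812392460+2820·459136680917399 = 2589530880648228720

48599 2820
4723725601 274098360
459136680917399 26641812392460
44627167107085622401 2589530880648228720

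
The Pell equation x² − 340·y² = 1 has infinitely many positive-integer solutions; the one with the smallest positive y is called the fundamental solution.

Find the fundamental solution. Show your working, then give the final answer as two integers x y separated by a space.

√340 = [18; 2,3,1,1,1,…,3,2,36, …], period ℓ=14 (even) → k=13
a_0=18:  p_0=18·1+0=18,  q_0=18·0+1=1
…
a_7=8:  p_7=8·756+461=6509,  q_7=8·41+25=353
a_8=1:  p_8=1·6509+756=7265,  q_8=1·353+41=394
…
a_11=1:  p_11=1·21039+13774=34813,  q_11=1·1141+747=1888
a_12=3:  p_12=3·34813+21039=125478,  q_12=3·1888+1141=6805
a_13=2:  p_13=2·125478+34813=285769,  q_13=2·6805+1888=15498
fundamental: x₁=285769, y₁=15498  (since 81663921361 − 340·240188004 = 1)

285769 15498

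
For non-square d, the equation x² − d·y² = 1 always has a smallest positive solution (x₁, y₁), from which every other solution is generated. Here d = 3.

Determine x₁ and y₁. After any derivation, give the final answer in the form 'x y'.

√3 → a₀=1, period (1,2); ℓ=2 even so k=1
i=0: a=1 ⇒ p=1, q=1
i=1: a=1 ⇒ p=2, q=1
(x₁, y₁) = (2, 1);  2² − 3·1² = 1 ✓

2 1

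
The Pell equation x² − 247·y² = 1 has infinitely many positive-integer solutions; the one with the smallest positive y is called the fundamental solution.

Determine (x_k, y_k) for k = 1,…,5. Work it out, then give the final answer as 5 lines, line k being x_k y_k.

85292 5427
14549450527 925759368
2481903468612476 157919736025485
423373021275241155457 26938580249245573872
72220663458733833793864412 4595290773079387237355763

√247 → a₀=15, period (1,2,1,1,9,1,9,1,1,2,1,30); ℓ=12 even so k=11
k=0  a_k=15  p_k/q_k = 15/1
k=1  a_k=1  p_k/q_k = 16/1
k=2  a_k=2  p_k/q_k = 47/3
k=3  a_k=1  p_k/q_k = 63/4
k=4  a_k=1  p_k/q_k = 110/7
…
k=6  a_k=1  p_k/q_k = 1163/74
k=7  a_k=9  p_k/q_k = 11520/733
…
k=9  a_k=1  p_k/q_k = 24203/1540
k=10  a_k=2  p_k/q_k = 61089/3887
k=11  a_k=1  p_k/q_k = 85292/5427
fundamental: x₁=85292, y₁=5427  (since 7274725264 − 247·29452329 = 1)
(x_2, y_2) = (85292·85292 + 247·5427·5427, 85292·5427 + 5427·85292) = (14549450527, 925759368)
(x_3, y_3) = (85292·14549450527 + 247·5427·925759368, 85292·925759368 + 5427·14549450527) = (2481903468612476, 157919736025485)
(x_4, y_4) = (85292·2481903468612476 + 247·5427·157919736025485, 85292·157919736025485 + 5427·2481903468612476) = (423373021275241155457, 26938580249245573872)
(x_5, y_5) = (85292·423373021275241155457 + 247·5427·26938580249245573872, 85292·26938580249245573872 + 5427·423373021275241155457) = (72220663458733833793864412, 4595290773079387237355763)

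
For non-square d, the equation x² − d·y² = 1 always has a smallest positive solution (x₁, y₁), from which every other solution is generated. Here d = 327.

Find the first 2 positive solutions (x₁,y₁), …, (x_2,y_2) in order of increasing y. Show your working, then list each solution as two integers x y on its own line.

217 12
94177 5208

√327 → a₀=18, period (12,36); ℓ=2 even so k=1
a_0=18:  p_0=18·1+0=18,  q_0=18·0+1=1
a_1=12:  p_1=12·18+1=217,  q_1=12·1+0=12
→ (217, 12).  Check: 217²=47089, 327·12²=47088, difference 1.
k=2:  x_2 = 217·217+327·12·12 = 94177,  y_2 = 217·12+12·217 = 5208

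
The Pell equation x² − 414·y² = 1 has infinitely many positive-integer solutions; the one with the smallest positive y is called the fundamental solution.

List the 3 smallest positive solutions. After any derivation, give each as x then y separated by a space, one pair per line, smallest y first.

√414 = [20; 2,1,7,2,7,1,2,40, …], period ℓ=8 (even) → k=7
i=0: a=20 ⇒ p=20, q=1
…
i=3: a=7 ⇒ p=468, q=23
…
i=5: a=7 ⇒ p=7447, q=366
i=6: a=1 ⇒ p=8444, q=415
i=7: a=2 ⇒ p=24335, q=1196
fundamental: x₁=24335, y₁=1196  (since 592192225 − 414·1430416 = 1)
n=2: (24335,1196)∘(24335,1196) = (24335·24335+414·1196·1196, 24335·1196+1196·24335) = (1184384449,58209320)
n=3: (1184384449,58209320)∘(24335,1196) = (24335·1184384449+414·1196·58209320, 24335·58209320+1196·1184384449) = (57643991108495,2833047603204)

24335 1196
1184384449 58209320
57643991108495 2833047603204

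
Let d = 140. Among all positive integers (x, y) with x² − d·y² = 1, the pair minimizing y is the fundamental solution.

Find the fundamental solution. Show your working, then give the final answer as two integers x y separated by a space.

71 6

[11; 1,4,1,22] for √140; ℓ=4 ⇒ convergent index 3
k=0  a_k=11  p_k/q_k = 11/1
k=1  a_k=1  p_k/q_k = 12/1
k=2  a_k=4  p_k/q_k = 59/5
k=3  a_k=1  p_k/q_k = 71/6
→ (71, 6).  Check: 71²=5041, 140·6²=5040, difference 1.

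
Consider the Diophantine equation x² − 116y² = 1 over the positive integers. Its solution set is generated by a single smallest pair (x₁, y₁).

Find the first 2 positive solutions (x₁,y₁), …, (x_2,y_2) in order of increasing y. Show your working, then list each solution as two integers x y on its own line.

9801 910
192119201 17837820

[10; 1,3,2,1,4,1,2,3,1,20] for √116; ℓ=10 ⇒ convergent index 9
a_0=10:  p_0=10·1+0=10,  q_0=10·0+1=1
a_1=1:  p_1=1·10+1=11,  q_1=1·1+0=1
…
a_3=2:  p_3=2·43+11=97,  q_3=2·4+1=9
…
a_5=4:  p_5=4·140+97=657,  q_5=4·13+9=61
…
a_7=2:  p_7=2·797+657=2251,  q_7=2·74+61=209
a_8=3:  p_8=3·2251+797=7550,  q_8=3·209+74=701
a_9=1:  p_9=1·7550+2251=9801,  q_9=1·701+209=910
fundamental: x₁=9801, y₁=910  (since 96059601 − 116·828100 = 1)
n=2: (9801,910)∘(9801,910) = (9801·9801+116·910·910, 9801·910+910·9801) = (192119201,17837820)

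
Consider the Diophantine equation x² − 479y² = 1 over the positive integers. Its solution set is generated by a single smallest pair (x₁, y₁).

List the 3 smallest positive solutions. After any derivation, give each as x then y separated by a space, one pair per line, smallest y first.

√479 → a₀=21, period (1,7,1,3,2,21,2,3,1,7,1,42); ℓ=12 even so k=11
a_0=21:  p_0=21·1+0=21,  q_0=21·0+1=1
…
a_2=7:  p_2=7·22+21=175,  q_2=7·1+1=8
a_3=1:  p_3=1·175+22=197,  q_3=1·8+1=9
a_4=3:  p_4=3·197+175=766,  q_4=3·9+8=35
a_5=2:  p_5=2·766+197=1729,  q_5=2·35+9=79
…
a_7=2:  p_7=2·37075+1729=75879,  q_7=2·1694+79=3467
a_8=3:  p_8=3·75879+37075=264712,  q_8=3·3467+1694=12095
…
a_10=7:  p_10=7·340591+264712=2648849,  q_10=7·15562+12095=121029
a_11=1:  p_11=1·2648849+340591=2989440,  q_11=1·121029+15562=136591
(x₁, y₁) = (2989440, 136591);  2989440² − 479·136591² = 1 ✓
(2989440+136591√479)^2 = 17873503027199 + 816661198080√479
(2989440+136591√479)^3 = 106863529779256567680 + 4882719303976413809√479

2989440 136591
17873503027199 816661198080
106863529779256567680 4882719303976413809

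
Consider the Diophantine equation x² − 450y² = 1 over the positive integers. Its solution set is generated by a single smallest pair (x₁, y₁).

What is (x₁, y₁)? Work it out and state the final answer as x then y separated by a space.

√450 → a₀=21, period (4,1,2,4,2,1,4,42); ℓ=8 even so k=7
a_0=21:  p_0=21·1+0=21,  q_0=21·0+1=1
…
a_2=1:  p_2=1·85+21=106,  q_2=1·4+1=5
a_3=2:  p_3=2·106+85=297,  q_3=2·5+4=14
…
a_6=1:  p_6=1·2885+1294=4179,  q_6=1·136+61=197
a_7=4:  p_7=4·4179+2885=19601,  q_7=4·197+136=924
(x₁, y₁) = (19601, 924);  19601² − 450·924² = 1 ✓

19601 924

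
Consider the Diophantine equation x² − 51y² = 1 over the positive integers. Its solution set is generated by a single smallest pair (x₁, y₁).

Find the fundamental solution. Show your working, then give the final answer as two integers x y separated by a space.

50 7

d=51: √d = [7; 7,14] (ℓ=2, even), read p_1/q_1
step 0: (7, 1)  from 7·(1,0) + (0,1)
step 1: (50, 7)  from 7·(7,1) + (1,0)
→ (50, 7).  Check: 50²=2500, 51·7²=2499, difference 1.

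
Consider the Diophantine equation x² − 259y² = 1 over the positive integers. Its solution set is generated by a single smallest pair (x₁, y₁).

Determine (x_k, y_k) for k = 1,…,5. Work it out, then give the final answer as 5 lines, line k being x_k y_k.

√259 = [16; 10,1,2,3,4,3,2,1,10,32, …], period ℓ=10 (even) → k=9
step 0: (16, 1)  from 16·(1,0) + (0,1)
…
step 3: (515, 32)  from 2·(177,11) + (161,10)
…
step 8: (79196, 4921)  from 1·(55265,3434) + (23931,1487)
step 9: (847225, 52644)  from 10·(79196,4921) + (55265,3434)
→ (847225, 52644).  Check: 847225²=717790200625, 259·52644²=717790200624, difference 1.
k=2:  x_2 = 847225·847225+259·52644·52644 = 1435580401249,  y_2 = 847225·52644+52644·847225 = 89202625800
k=3:  x_3 = 847225·1435580401249+259·52644·89202625800 = 2432519210895520825,  y_3 = 847225·89202625800+52644·1435580401249 = 151149389286757356
k=4:  x_4 = 847225·2432519210895520825+259·52644·151149389286757356 = 4121782176900479681520001,  y_4 = 847225·151149389286757356+52644·2432519210895520825 = 256115082676856799248400
k=5:  x_5 = 847225·4121782176900479681520001+259·52644·256115082676856799248400 = 6984153809646585277140670173625,  y_5 = 847225·256115082676856799248400+52644·4121782176900479681520001 = 433974201841648854097164622644

847225 52644
1435580401249 89202625800
2432519210895520825 151149389286757356
4121782176900479681520001 256115082676856799248400
6984153809646585277140670173625 433974201841648854097164622644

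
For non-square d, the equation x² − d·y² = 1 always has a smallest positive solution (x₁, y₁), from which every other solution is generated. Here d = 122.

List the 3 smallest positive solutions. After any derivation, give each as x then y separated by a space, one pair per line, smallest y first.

d=122: √d = [11; 22] (ℓ=1, odd), read p_1/q_1
a_0=11:  p_0=11·1+0=11,  q_0=11·0+1=1
a_1=22:  p_1=22·11+1=243,  q_1=22·1+0=22
(x₁, y₁) = (243, 22);  243² − 122·22² = 1 ✓
n=2: (243,22)∘(243,22) = (243·243+122·22·22, 243·22+22·243) = (118097,10692)
n=3: (118097,10692)∘(243,22) = (243·118097+122·22·10692, 243·10692+22·118097) = (57394899,5196290)

243 22
118097 10692
57394899 5196290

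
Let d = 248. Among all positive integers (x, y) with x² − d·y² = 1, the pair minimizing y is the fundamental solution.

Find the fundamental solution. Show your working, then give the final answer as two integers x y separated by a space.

63 4

√248 → a₀=15, period (1,2,1,30); ℓ=4 even so k=3
step 0: (15, 1)  from 15·(1,0) + (0,1)
step 1: (16, 1)  from 1·(15,1) + (1,0)
step 2: (47, 3)  from 2·(16,1) + (15,1)
step 3: (63, 4)  from 1·(47,3) + (16,1)
fundamental: x₁=63, y₁=4  (since 3969 − 248·16 = 1)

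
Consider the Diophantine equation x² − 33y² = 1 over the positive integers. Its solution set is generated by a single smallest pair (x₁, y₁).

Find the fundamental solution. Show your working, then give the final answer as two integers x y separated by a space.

√33 = [5; 1,2,1,10, …], period ℓ=4 (even) → k=3
i=0: a=5 ⇒ p=5, q=1
…
i=2: a=2 ⇒ p=17, q=3
i=3: a=1 ⇒ p=23, q=4
→ (23, 4).  Check: 23²=529, 33·4²=528, difference 1.

23 4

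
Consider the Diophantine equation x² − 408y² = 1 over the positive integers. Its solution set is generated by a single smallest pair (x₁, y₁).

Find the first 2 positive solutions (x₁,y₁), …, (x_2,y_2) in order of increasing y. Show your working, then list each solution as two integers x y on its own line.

√408 → a₀=20, period (5,40); ℓ=2 even so k=1
k=0  a_k=20  p_k/q_k = 20/1
k=1  a_k=5  p_k/q_k = 101/5
(x₁, y₁) = (101, 5);  101² − 408·5² = 1 ✓
k=2:  x_2 = 101·101+408·5·5 = 20401,  y_2 = 101·5+5·101 = 1010

101 5
20401 1010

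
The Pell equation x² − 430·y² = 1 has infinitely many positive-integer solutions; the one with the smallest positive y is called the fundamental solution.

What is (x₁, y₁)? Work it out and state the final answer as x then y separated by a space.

√430 → a₀=20, period (1,2,1,3,1,…,2,1,40); ℓ=14 even so k=13
step 0: (20, 1)  from 20·(1,0) + (0,1)
step 1: (21, 1)  from 1·(20,1) + (1,0)
step 2: (62, 3)  from 2·(21,1) + (20,1)
…
step 4: (311, 15)  from 3·(83,4) + (62,3)
step 5: (394, 19)  from 1·(311,15) + (83,4)
step 6: (2675, 129)  from 6·(394,19) + (311,15)
…
step 10: (599138, 28893)  from 3·(155233,7486) + (133439,6435)
step 11: (754371, 36379)  from 1·(599138,28893) + (155233,7486)
step 12: (2107880, 101651)  from 2·(754371,36379) + (599138,28893)
step 13: (2862251, 138030)  from 1·(2107880,101651) + (754371,36379)
fundamental: x₁=2862251, y₁=138030  (since 8192480787001 − 430·19052280900 = 1)

2862251 138030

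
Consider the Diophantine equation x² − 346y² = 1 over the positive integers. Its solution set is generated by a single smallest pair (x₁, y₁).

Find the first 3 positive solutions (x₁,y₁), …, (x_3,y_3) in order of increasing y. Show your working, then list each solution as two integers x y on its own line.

√346 → a₀=18, period (1,1,1,1,36); ℓ=5 odd so k=9
k=0  a_k=18  p_k/q_k = 18/1
k=1  a_k=1  p_k/q_k = 19/1
k=2  a_k=1  p_k/q_k = 37/2
…
k=8  a_k=1  p_k/q_k = 10398/559
k=9  a_k=1  p_k/q_k = 17299/930
→ (17299, 930).  Check: 17299²=299255401, 346·930²=299255400, difference 1.
(x_2, y_2) = (17299·17299 + 346·930·930, 17299·930 + 930·17299) = (598510801, 32176140)
(x_3, y_3) = (17299·598510801 + 346·930·32176140, 17299·32176140 + 930·598510801) = (20707276675699, 1113230090790)

17299 930
598510801 32176140
20707276675699 1113230090790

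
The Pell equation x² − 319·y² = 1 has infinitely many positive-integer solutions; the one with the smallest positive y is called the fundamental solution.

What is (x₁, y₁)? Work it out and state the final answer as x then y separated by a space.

√319 → a₀=17, period (1,6,5,1,4,…,6,1,34); ℓ=14 even so k=13
i=0: a=17 ⇒ p=17, q=1
i=1: a=1 ⇒ p=18, q=1
…
i=3: a=5 ⇒ p=643, q=36
…
i=6: a=3 ⇒ p=11913, q=667
…
i=8: a=3 ⇒ p=58797, q=3292
i=9: a=4 ⇒ p=250816, q=14043
…
i=12: a=6 ⇒ p=11102899, q=621643
i=13: a=1 ⇒ p=12901780, q=722361
fundamental: x₁=12901780, y₁=722361  (since 166455927168400 − 319·521805414321 = 1)

12901780 722361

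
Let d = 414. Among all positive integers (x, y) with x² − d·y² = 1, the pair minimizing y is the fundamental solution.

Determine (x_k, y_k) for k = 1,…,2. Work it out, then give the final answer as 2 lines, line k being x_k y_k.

24335 1196
1184384449 58209320

√414 → a₀=20, period (2,1,7,2,7,1,2,40); ℓ=8 even so k=7
i=0: a=20 ⇒ p=20, q=1
i=1: a=2 ⇒ p=41, q=2
…
i=5: a=7 ⇒ p=7447, q=366
i=6: a=1 ⇒ p=8444, q=415
i=7: a=2 ⇒ p=24335, q=1196
fundamental: x₁=24335, y₁=1196  (since 592192225 − 414·1430416 = 1)
(x_2, y_2) = (24335·24335 + 414·1196·1196, 24335·1196 + 1196·24335) = (1184384449, 58209320)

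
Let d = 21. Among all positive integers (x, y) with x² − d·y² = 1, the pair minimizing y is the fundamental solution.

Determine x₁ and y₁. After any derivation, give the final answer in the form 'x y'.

55 12

[4; 1,1,2,1,1,8] for √21; ℓ=6 ⇒ convergent index 5
k=0  a_k=4  p_k/q_k = 4/1
…
k=2  a_k=1  p_k/q_k = 9/2
k=3  a_k=2  p_k/q_k = 23/5
k=4  a_k=1  p_k/q_k = 32/7
k=5  a_k=1  p_k/q_k = 55/12
(x₁, y₁) = (55, 12);  55² − 21·12² = 1 ✓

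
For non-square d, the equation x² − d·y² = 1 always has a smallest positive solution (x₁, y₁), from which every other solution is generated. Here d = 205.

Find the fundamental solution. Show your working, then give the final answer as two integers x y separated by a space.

39689 2772

d=205: √d = [14; 3,6,1,4,1,6,3,28] (ℓ=8, even), read p_7/q_7
step 0: (14, 1)  from 14·(1,0) + (0,1)
…
step 2: (272, 19)  from 6·(43,3) + (14,1)
step 3: (315, 22)  from 1·(272,19) + (43,3)
step 4: (1532, 107)  from 4·(315,22) + (272,19)
step 5: (1847, 129)  from 1·(1532,107) + (315,22)
step 6: (12614, 881)  from 6·(1847,129) + (1532,107)
step 7: (39689, 2772)  from 3·(12614,881) + (1847,129)
(x₁, y₁) = (39689, 2772);  39689² − 205·2772² = 1 ✓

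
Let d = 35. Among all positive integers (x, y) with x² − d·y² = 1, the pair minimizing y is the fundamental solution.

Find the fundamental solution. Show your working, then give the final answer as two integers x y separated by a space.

√35 → a₀=5, period (1,10); ℓ=2 even so k=1
step 0: (5, 1)  from 5·(1,0) + (0,1)
step 1: (6, 1)  from 1·(5,1) + (1,0)
→ (6, 1).  Check: 6²=36, 35·1²=35, difference 1.

6 1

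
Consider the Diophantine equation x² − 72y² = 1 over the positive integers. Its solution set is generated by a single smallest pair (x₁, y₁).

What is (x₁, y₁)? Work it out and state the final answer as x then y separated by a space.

d=72: √d = [8; 2,16] (ℓ=2, even), read p_1/q_1
a_0=8:  p_0=8·1+0=8,  q_0=8·0+1=1
a_1=2:  p_1=2·8+1=17,  q_1=2·1+0=2
(x₁, y₁) = (17, 2);  17² − 72·2² = 1 ✓

17 2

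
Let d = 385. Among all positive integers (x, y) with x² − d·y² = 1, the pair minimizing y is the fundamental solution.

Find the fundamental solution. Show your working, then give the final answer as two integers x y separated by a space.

95831 4884

√385 → a₀=19, period (1,1,1,1,1,…,1,1,38); ℓ=16 even so k=15
k=0  a_k=19  p_k/q_k = 19/1
…
k=2  a_k=1  p_k/q_k = 39/2
k=3  a_k=1  p_k/q_k = 59/3
k=4  a_k=1  p_k/q_k = 98/5
…
k=6  a_k=3  p_k/q_k = 569/29
k=7  a_k=1  p_k/q_k = 726/37
…
k=9  a_k=1  p_k/q_k = 2747/140
…
k=12  a_k=1  p_k/q_k = 23271/1186
k=13  a_k=1  p_k/q_k = 36280/1849
k=14  a_k=1  p_k/q_k = 59551/3035
k=15  a_k=1  p_k/q_k = 95831/4884
(x₁, y₁) = (95831, 4884);  95831² − 385·4884² = 1 ✓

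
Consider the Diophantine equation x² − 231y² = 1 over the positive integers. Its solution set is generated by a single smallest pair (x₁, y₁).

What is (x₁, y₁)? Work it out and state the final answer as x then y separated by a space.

√231 → a₀=15, period (5,30); ℓ=2 even so k=1
k=0  a_k=15  p_k/q_k = 15/1
k=1  a_k=5  p_k/q_k = 76/5
(x₁, y₁) = (76, 5);  76² − 231·5² = 1 ✓

76 5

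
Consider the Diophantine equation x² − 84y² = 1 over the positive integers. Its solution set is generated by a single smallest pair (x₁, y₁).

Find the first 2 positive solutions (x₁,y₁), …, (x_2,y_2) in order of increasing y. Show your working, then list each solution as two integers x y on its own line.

√84 → a₀=9, period (6,18); ℓ=2 even so k=1
i=0: a=9 ⇒ p=9, q=1
i=1: a=6 ⇒ p=55, q=6
→ (55, 6).  Check: 55²=3025, 84·6²=3024, difference 1.
n=2: (55,6)∘(55,6) = (55·55+84·6·6, 55·6+6·55) = (6049,660)

55 6
6049 660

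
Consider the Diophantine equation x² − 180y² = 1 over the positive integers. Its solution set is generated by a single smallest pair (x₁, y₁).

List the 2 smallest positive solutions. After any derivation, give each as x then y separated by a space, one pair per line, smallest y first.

[13; 2,2,2,26] for √180; ℓ=4 ⇒ convergent index 3
i=0: a=13 ⇒ p=13, q=1
i=1: a=2 ⇒ p=27, q=2
i=2: a=2 ⇒ p=67, q=5
i=3: a=2 ⇒ p=161, q=12
(x₁, y₁) = (161, 12);  161² − 180·12² = 1 ✓
k=2:  x_2 = 161·161+180·12·12 = 51841,  y_2 = 161·12+12·161 = 3864

161 12
51841 3864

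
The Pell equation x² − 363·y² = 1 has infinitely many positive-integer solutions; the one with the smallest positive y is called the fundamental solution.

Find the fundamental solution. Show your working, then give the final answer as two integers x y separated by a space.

362 19

d=363: √d = [19; 19,38] (ℓ=2, even), read p_1/q_1
a_0=19:  p_0=19·1+0=19,  q_0=19·0+1=1
a_1=19:  p_1=19·19+1=362,  q_1=19·1+0=19
(x₁, y₁) = (362, 19);  362² − 363·19² = 1 ✓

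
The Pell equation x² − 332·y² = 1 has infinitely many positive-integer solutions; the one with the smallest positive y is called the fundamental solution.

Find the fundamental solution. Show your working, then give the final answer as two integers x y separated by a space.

13447 738

[18; 4,1,1,8,1,1,4,36] for √332; ℓ=8 ⇒ convergent index 7
k=0  a_k=18  p_k/q_k = 18/1
…
k=2  a_k=1  p_k/q_k = 91/5
…
k=5  a_k=1  p_k/q_k = 1567/86
k=6  a_k=1  p_k/q_k = 2970/163
k=7  a_k=4  p_k/q_k = 13447/738
→ (13447, 738).  Check: 13447²=180821809, 332·738²=180821808, difference 1.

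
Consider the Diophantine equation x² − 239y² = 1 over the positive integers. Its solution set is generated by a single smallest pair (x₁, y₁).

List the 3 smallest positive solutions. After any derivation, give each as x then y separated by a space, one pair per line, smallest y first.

√239 = [15; 2,5,1,2,4,15,4,2,1,5,2,30, …], period ℓ=12 (even) → k=11
step 0: (15, 1)  from 15·(1,0) + (0,1)
…
step 2: (170, 11)  from 5·(31,2) + (15,1)
step 3: (201, 13)  from 1·(170,11) + (31,2)
step 4: (572, 37)  from 2·(201,13) + (170,11)
step 5: (2489, 161)  from 4·(572,37) + (201,13)
step 6: (37907, 2452)  from 15·(2489,161) + (572,37)
step 7: (154117, 9969)  from 4·(37907,2452) + (2489,161)
step 8: (346141, 22390)  from 2·(154117,9969) + (37907,2452)
…
step 10: (2847431, 184185)  from 5·(500258,32359) + (346141,22390)
step 11: (6195120, 400729)  from 2·(2847431,184185) + (500258,32359)
→ (6195120, 400729).  Check: 6195120²=38379511814400, 239·400729²=38379511814399, difference 1.
(6195120+400729√239)^2 = 76759023628799 + 4965128484960√239
(6195120+400729√239)^3 = 951062724926484326640 + 61519133559490389671√239

6195120 400729
76759023628799 4965128484960
951062724926484326640 61519133559490389671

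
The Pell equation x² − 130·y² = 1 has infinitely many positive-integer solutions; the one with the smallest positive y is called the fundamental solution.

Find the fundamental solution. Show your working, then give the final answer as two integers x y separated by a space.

6499 570

√130 → a₀=11, period (2,2,22); ℓ=3 odd so k=5
i=0: a=11 ⇒ p=11, q=1
i=1: a=2 ⇒ p=23, q=2
i=2: a=2 ⇒ p=57, q=5
i=3: a=22 ⇒ p=1277, q=112
i=4: a=2 ⇒ p=2611, q=229
i=5: a=2 ⇒ p=6499, q=570
fundamental: x₁=6499, y₁=570  (since 42237001 − 130·324900 = 1)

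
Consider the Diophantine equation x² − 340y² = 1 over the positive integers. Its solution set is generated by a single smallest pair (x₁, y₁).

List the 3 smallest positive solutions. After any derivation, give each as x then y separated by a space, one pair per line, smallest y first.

d=340: √d = [18; 2,3,1,1,1,…,3,2,36] (ℓ=14, even), read p_13/q_13
k=0  a_k=18  p_k/q_k = 18/1
k=1  a_k=2  p_k/q_k = 37/2
k=2  a_k=3  p_k/q_k = 129/7
k=3  a_k=1  p_k/q_k = 166/9
k=4  a_k=1  p_k/q_k = 295/16
k=5  a_k=1  p_k/q_k = 461/25
k=6  a_k=1  p_k/q_k = 756/41
k=7  a_k=8  p_k/q_k = 6509/353
k=8  a_k=1  p_k/q_k = 7265/394
k=9  a_k=1  p_k/q_k = 13774/747
…
k=11  a_k=1  p_k/q_k = 34813/1888
k=12  a_k=3  p_k/q_k = 125478/6805
k=13  a_k=2  p_k/q_k = 285769/15498
→ (285769, 15498).  Check: 285769²=81663921361, 340·15498²=81663921360, difference 1.
(x_2, y_2) = (285769·285769 + 340·15498·15498, 285769·15498 + 15498·285769) = (163327842721, 8857695924)
(x_3, y_3) = (285769·163327842721 + 340·15498·8857695924, 285769·8857695924 + 15498·163327842721) = (93348068572789129, 5062509812995614)

285769 15498
163327842721 8857695924
93348068572789129 5062509812995614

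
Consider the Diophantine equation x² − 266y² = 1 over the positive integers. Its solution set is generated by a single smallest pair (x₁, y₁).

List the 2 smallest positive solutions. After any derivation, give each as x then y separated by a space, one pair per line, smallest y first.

[16; 3,4,3,32] for √266; ℓ=4 ⇒ convergent index 3
k=0  a_k=16  p_k/q_k = 16/1
k=1  a_k=3  p_k/q_k = 49/3
k=2  a_k=4  p_k/q_k = 212/13
k=3  a_k=3  p_k/q_k = 685/42
→ (685, 42).  Check: 685²=469225, 266·42²=469224, difference 1.
n=2: (685,42)∘(685,42) = (685·685+266·42·42, 685·42+42·685) = (938449,57540)

685 42
938449 57540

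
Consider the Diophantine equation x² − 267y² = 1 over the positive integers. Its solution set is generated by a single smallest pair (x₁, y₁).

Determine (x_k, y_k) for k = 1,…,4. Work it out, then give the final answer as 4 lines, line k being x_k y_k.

2402 147
11539207 706188
55434348026 3392527005
266306596377697 16297699025832

[16; 2,1,15,1,2,32] for √267; ℓ=6 ⇒ convergent index 5
k=0  a_k=16  p_k/q_k = 16/1
k=1  a_k=2  p_k/q_k = 33/2
…
k=4  a_k=1  p_k/q_k = 817/50
k=5  a_k=2  p_k/q_k = 2402/147
→ (2402, 147).  Check: 2402²=5769604, 267·147²=5769603, difference 1.
n=2: (2402,147)∘(2402,147) = (2402·2402+267·147·147, 2402·147+147·2402) = (11539207,706188)
n=3: (11539207,706188)∘(2402,147) = (2402·11539207+267·147·706188, 2402·706188+147·11539207) = (55434348026,3392527005)
n=4: (55434348026,3392527005)∘(2402,147) = (2402·55434348026+267·147·3392527005, 2402·3392527005+147·55434348026) = (266306596377697,16297699025832)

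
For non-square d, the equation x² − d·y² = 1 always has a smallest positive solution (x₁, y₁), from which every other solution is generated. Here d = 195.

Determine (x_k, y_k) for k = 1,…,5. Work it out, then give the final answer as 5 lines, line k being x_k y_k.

14 1
391 28
10934 783
305761 21896
8550374 612305

√195 = [13; 1,26, …], period ℓ=2 (even) → k=1
a_0=13:  p_0=13·1+0=13,  q_0=13·0+1=1
a_1=1:  p_1=1·13+1=14,  q_1=1·1+0=1
fundamental: x₁=14, y₁=1  (since 196 − 195·1 = 1)
k=2:  x_2 = 14·14+195·1·1 = 391,  y_2 = 14·1+1·14 = 28
k=3:  x_3 = 14·391+195·1·28 = 10934,  y_3 = 14·28+1·391 = 783
k=4:  x_4 = 14·10934+195·1·783 = 305761,  y_4 = 14·783+1·10934 = 21896
k=5:  x_5 = 14·305761+195·1·21896 = 8550374,  y_5 = 14·21896+1·305761 = 612305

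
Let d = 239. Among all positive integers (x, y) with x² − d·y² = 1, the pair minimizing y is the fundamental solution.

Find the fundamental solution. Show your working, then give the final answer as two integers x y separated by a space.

d=239: √d = [15; 2,5,1,2,4,15,4,2,1,5,2,30] (ℓ=12, even), read p_11/q_11
a_0=15:  p_0=15·1+0=15,  q_0=15·0+1=1
a_1=2:  p_1=2·15+1=31,  q_1=2·1+0=2
a_2=5:  p_2=5·31+15=170,  q_2=5·2+1=11
a_3=1:  p_3=1·170+31=201,  q_3=1·11+2=13
a_4=2:  p_4=2·201+170=572,  q_4=2·13+11=37
…
a_6=15:  p_6=15·2489+572=37907,  q_6=15·161+37=2452
a_7=4:  p_7=4·37907+2489=154117,  q_7=4·2452+161=9969
a_8=2:  p_8=2·154117+37907=346141,  q_8=2·9969+2452=22390
a_9=1:  p_9=1·346141+154117=500258,  q_9=1·22390+9969=32359
a_10=5:  p_10=5·500258+346141=2847431,  q_10=5·32359+22390=184185
a_11=2:  p_11=2·2847431+500258=6195120,  q_11=2·184185+32359=400729
fundamental: x₁=6195120, y₁=400729  (since 38379511814400 − 239·160583731441 = 1)

6195120 400729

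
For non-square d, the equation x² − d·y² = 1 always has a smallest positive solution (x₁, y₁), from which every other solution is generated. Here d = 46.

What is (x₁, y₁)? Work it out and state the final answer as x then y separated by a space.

√46 = [6; 1,3,1,1,2,6,2,1,1,3,1,12, …], period ℓ=12 (even) → k=11
k=0  a_k=6  p_k/q_k = 6/1
…
k=4  a_k=1  p_k/q_k = 61/9
…
k=6  a_k=6  p_k/q_k = 997/147
…
k=10  a_k=3  p_k/q_k = 19038/2807
k=11  a_k=1  p_k/q_k = 24335/3588
→ (24335, 3588).  Check: 24335²=592192225, 46·3588²=592192224, difference 1.

24335 3588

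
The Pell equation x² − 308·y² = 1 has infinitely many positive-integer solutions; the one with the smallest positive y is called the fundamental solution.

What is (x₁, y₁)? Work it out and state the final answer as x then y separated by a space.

[17; 1,1,4,1,1,34] for √308; ℓ=6 ⇒ convergent index 5
i=0: a=17 ⇒ p=17, q=1
…
i=2: a=1 ⇒ p=35, q=2
…
i=4: a=1 ⇒ p=193, q=11
i=5: a=1 ⇒ p=351, q=20
(x₁, y₁) = (351, 20);  351² − 308·20² = 1 ✓

351 20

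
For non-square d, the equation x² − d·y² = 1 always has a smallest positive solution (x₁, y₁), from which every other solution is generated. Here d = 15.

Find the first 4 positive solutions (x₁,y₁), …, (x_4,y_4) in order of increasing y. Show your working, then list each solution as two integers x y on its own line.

4 1
31 8
244 63
1921 496

[3; 1,6] for √15; ℓ=2 ⇒ convergent index 1
a_0=3:  p_0=3·1+0=3,  q_0=3·0+1=1
a_1=1:  p_1=1·3+1=4,  q_1=1·1+0=1
→ (4, 1).  Check: 4²=16, 15·1²=15, difference 1.
k=2:  x_2 = 4·4+15·1·1 = 31,  y_2 = 4·1+1·4 = 8
k=3:  x_3 = 4·31+15·1·8 = 244,  y_3 = 4·8+1·31 = 63
k=4:  x_4 = 4·244+15·1·63 = 1921,  y_4 = 4·63+1·244 = 496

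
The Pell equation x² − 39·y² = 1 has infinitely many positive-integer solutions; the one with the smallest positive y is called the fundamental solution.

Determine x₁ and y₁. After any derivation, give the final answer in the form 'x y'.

d=39: √d = [6; 4,12] (ℓ=2, even), read p_1/q_1
i=0: a=6 ⇒ p=6, q=1
i=1: a=4 ⇒ p=25, q=4
fundamental: x₁=25, y₁=4  (since 625 − 39·16 = 1)

25 4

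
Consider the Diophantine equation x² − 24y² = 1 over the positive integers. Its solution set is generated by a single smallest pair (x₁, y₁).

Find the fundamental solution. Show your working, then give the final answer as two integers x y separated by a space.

[4; 1,8] for √24; ℓ=2 ⇒ convergent index 1
a_0=4:  p_0=4·1+0=4,  q_0=4·0+1=1
a_1=1:  p_1=1·4+1=5,  q_1=1·1+0=1
fundamental: x₁=5, y₁=1  (since 25 − 24·1 = 1)

5 1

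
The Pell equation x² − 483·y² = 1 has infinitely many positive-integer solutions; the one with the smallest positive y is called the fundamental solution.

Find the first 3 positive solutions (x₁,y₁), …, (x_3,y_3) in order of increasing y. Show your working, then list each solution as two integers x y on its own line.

[21; 1,42] for √483; ℓ=2 ⇒ convergent index 1
step 0: (21, 1)  from 21·(1,0) + (0,1)
step 1: (22, 1)  from 1·(21,1) + (1,0)
(x₁, y₁) = (22, 1);  22² − 483·1² = 1 ✓
n=2: (22,1)∘(22,1) = (22·22+483·1·1, 22·1+1·22) = (967,44)
n=3: (967,44)∘(22,1) = (22·967+483·1·44, 22·44+1·967) = (42526,1935)

22 1
967 44
42526 1935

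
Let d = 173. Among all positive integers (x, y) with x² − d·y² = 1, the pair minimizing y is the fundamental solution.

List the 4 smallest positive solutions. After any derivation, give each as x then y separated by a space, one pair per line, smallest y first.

2499849 190060
12498490045601 950242601880
62488675684008728649 4750926036134042180
312424506839974574118902401 23753195401006348176659760

√173 = [13; 6,1,1,6,26, …], period ℓ=5 (odd) → k=9
i=0: a=13 ⇒ p=13, q=1
i=1: a=6 ⇒ p=79, q=6
i=2: a=1 ⇒ p=92, q=7
…
i=6: a=6 ⇒ p=176552, q=13423
i=7: a=1 ⇒ p=205791, q=15646
i=8: a=1 ⇒ p=382343, q=29069
i=9: a=6 ⇒ p=2499849, q=190060
→ (2499849, 190060).  Check: 2499849²=6249245022801, 173·190060²=6249245022800, difference 1.
k=2:  x_2 = 2499849·2499849+173·190060·190060 = 12498490045601,  y_2 = 2499849·190060+190060·2499849 = 950242601880
k=3:  x_3 = 2499849·12498490045601+173·190060·950242601880 = 62488675684008728649,  y_3 = 2499849·950242601880+190060·12498490045601 = 4750926036134042180
k=4:  x_4 = 2499849·62488675684008728649+173·190060·4750926036134042180 = 312424506839974574118902401,  y_4 = 2499849·4750926036134042180+190060·62488675684008728649 = 23753195401006348176659760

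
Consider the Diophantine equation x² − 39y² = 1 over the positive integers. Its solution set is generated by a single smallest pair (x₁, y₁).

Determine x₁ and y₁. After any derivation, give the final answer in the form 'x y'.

25 4

[6; 4,12] for √39; ℓ=2 ⇒ convergent index 1
k=0  a_k=6  p_k/q_k = 6/1
k=1  a_k=4  p_k/q_k = 25/4
→ (25, 4).  Check: 25²=625, 39·4²=624, difference 1.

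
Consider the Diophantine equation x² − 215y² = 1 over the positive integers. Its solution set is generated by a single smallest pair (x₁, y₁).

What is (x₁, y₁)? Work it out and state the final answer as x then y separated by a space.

√215 = [14; 1,1,1,28, …], period ℓ=4 (even) → k=3
step 0: (14, 1)  from 14·(1,0) + (0,1)
step 1: (15, 1)  from 1·(14,1) + (1,0)
step 2: (29, 2)  from 1·(15,1) + (14,1)
step 3: (44, 3)  from 1·(29,2) + (15,1)
→ (44, 3).  Check: 44²=1936, 215·3²=1935, difference 1.

44 3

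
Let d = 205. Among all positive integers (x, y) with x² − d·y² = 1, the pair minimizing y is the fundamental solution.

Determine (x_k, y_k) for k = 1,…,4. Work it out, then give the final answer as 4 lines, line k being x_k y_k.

d=205: √d = [14; 3,6,1,4,1,6,3,28] (ℓ=8, even), read p_7/q_7
step 0: (14, 1)  from 14·(1,0) + (0,1)
step 1: (43, 3)  from 3·(14,1) + (1,0)
…
step 5: (1847, 129)  from 1·(1532,107) + (315,22)
step 6: (12614, 881)  from 6·(1847,129) + (1532,107)
step 7: (39689, 2772)  from 3·(12614,881) + (1847,129)
(x₁, y₁) = (39689, 2772);  39689² − 205·2772² = 1 ✓
n=2: (39689,2772)∘(39689,2772) = (39689·39689+205·2772·2772, 39689·2772+2772·39689) = (3150433441,220035816)
n=3: (3150433441,220035816)∘(39689,2772) = (39689·3150433441+205·2772·220035816, 39689·220035816+2772·3150433441) = (250075105640009,17466002999676)
n=4: (250075105640009,17466002999676)∘(39689,2772) = (39689·250075105640009+205·2772·17466002999676, 39689·17466002999676+2772·250075105640009) = (19850461732342200961,1386416385888245712)

39689 2772
3150433441 220035816
250075105640009 17466002999676
19850461732342200961 1386416385888245712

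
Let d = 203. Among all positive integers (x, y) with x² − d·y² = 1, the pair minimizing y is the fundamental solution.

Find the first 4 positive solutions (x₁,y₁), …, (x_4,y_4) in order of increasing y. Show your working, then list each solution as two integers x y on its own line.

√203 = [14; 4,28, …], period ℓ=2 (even) → k=1
i=0: a=14 ⇒ p=14, q=1
i=1: a=4 ⇒ p=57, q=4
fundamental: x₁=57, y₁=4  (since 3249 − 203·16 = 1)
(x_2, y_2) = (57·57 + 203·4·4, 57·4 + 4·57) = (6497, 456)
(x_3, y_3) = (57·6497 + 203·4·456, 57·456 + 4·6497) = (740601, 51980)
(x_4, y_4) = (57·740601 + 203·4·51980, 57·51980 + 4·740601) = (84422017, 5925264)

57 4
6497 456
740601 51980
84422017 5925264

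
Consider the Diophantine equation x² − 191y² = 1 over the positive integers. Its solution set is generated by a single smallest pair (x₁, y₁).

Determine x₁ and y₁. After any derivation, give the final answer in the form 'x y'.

8994000 650783

d=191: √d = [13; 1,4,1,1,3,…,4,1,26] (ℓ=16, even), read p_15/q_15
a_0=13:  p_0=13·1+0=13,  q_0=13·0+1=1
…
a_2=4:  p_2=4·14+13=69,  q_2=4·1+1=5
…
a_5=3:  p_5=3·152+83=539,  q_5=3·11+6=39
…
a_8=13:  p_8=13·2999+1230=40217,  q_8=13·217+89=2910
a_9=2:  p_9=2·40217+2999=83433,  q_9=2·2910+217=6037
…
a_11=3:  p_11=3·207083+83433=704682,  q_11=3·14984+6037=50989
…
a_14=4:  p_14=4·1616447+911765=7377553,  q_14=4·116962+65973=533821
a_15=1:  p_15=1·7377553+1616447=8994000,  q_15=1·533821+116962=650783
→ (8994000, 650783).  Check: 8994000²=80892036000000, 191·650783²=80892035999999, difference 1.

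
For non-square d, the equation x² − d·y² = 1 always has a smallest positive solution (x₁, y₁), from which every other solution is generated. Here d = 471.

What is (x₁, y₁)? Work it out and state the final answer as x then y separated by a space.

7838695 361188

[21; 1,2,2,1,3,…,2,1,42] for √471; ℓ=14 ⇒ convergent index 13
k=0  a_k=21  p_k/q_k = 21/1
…
k=2  a_k=2  p_k/q_k = 65/3
…
k=4  a_k=1  p_k/q_k = 217/10
k=5  a_k=3  p_k/q_k = 803/37
…
k=9  a_k=3  p_k/q_k = 644804/29711
…
k=11  a_k=2  p_k/q_k = 2331742/107441
k=12  a_k=2  p_k/q_k = 5506953/253747
k=13  a_k=1  p_k/q_k = 7838695/361188
fundamental: x₁=7838695, y₁=361188  (since 61445139303025 − 471·130456771344 = 1)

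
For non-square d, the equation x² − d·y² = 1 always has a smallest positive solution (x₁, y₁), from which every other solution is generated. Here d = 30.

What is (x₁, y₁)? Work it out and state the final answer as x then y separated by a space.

√30 → a₀=5, period (2,10); ℓ=2 even so k=1
step 0: (5, 1)  from 5·(1,0) + (0,1)
step 1: (11, 2)  from 2·(5,1) + (1,0)
→ (11, 2).  Check: 11²=121, 30·2²=120, difference 1.

11 2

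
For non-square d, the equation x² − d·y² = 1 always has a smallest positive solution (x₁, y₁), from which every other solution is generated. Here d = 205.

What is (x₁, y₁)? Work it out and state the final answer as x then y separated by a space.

√205 = [14; 3,6,1,4,1,6,3,28, …], period ℓ=8 (even) → k=7
k=0  a_k=14  p_k/q_k = 14/1
k=1  a_k=3  p_k/q_k = 43/3
…
k=3  a_k=1  p_k/q_k = 315/22
k=4  a_k=4  p_k/q_k = 1532/107
k=5  a_k=1  p_k/q_k = 1847/129
k=6  a_k=6  p_k/q_k = 12614/881
k=7  a_k=3  p_k/q_k = 39689/2772
→ (39689, 2772).  Check: 39689²=1575216721, 205·2772²=1575216720, difference 1.

39689 2772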